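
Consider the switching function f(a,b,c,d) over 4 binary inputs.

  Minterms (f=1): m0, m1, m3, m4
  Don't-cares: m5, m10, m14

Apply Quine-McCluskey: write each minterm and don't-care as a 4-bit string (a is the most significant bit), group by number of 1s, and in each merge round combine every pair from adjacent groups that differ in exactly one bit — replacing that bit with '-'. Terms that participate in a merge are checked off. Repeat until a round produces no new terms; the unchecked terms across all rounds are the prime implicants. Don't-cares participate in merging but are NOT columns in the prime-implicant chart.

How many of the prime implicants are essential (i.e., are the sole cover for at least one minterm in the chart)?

2

size-2^0 implicants → 0000(✓)  0001(✓)  0011(✓)  0100(✓)  0101(✓)  1010(✓)  1110(✓)
size-2^1 implicants → 0-00(✓)  0-01(✓)  00-1  000-(✓)  010-(✓)  1-10
size-2^2 implicants → 0-0-
Unchecked terms (primes): 0-0-, 00-1, 1-10
Minterm coverage:
  m0 ⊆ 0-0- [E]
  m1 ⊆ 0-0-,00-1
  m3 ⊆ 00-1 [E]
  m4 ⊆ 0-0- [E]
E = {0-0-, 00-1}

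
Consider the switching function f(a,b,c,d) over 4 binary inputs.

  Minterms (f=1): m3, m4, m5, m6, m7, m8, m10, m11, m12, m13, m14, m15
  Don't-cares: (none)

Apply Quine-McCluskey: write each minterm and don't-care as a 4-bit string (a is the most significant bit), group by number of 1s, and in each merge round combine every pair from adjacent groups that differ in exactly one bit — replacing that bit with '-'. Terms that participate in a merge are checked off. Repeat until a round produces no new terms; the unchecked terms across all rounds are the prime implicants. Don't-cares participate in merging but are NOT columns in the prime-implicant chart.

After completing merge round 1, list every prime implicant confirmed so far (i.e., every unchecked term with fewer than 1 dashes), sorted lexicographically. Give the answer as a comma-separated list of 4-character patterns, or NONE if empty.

Round 0: 0011✓ 0100✓ 0101✓ 0110✓ 0111✓ 1000✓ 1010✓ 1011✓ 1100✓ 1101✓ 1110✓ 1111✓
Round 1: -011✓ -100✓ -101✓ -110✓ -111✓ 0-11✓ 01-0✓ 01-1✓ 010-✓ 011-✓ 1-00✓ 1-10✓ 1-11✓ 10-0✓ 101-✓ 11-0✓ 11-1✓ 110-✓ 111-✓
Round 2: --11 -1-0✓ -1-1✓ -10-✓ -11-✓ 01--✓ 1--0 1-1- 11--✓
Round 3: -1--
PIs = {--11, -1--, 1--0, 1-1-}

NONE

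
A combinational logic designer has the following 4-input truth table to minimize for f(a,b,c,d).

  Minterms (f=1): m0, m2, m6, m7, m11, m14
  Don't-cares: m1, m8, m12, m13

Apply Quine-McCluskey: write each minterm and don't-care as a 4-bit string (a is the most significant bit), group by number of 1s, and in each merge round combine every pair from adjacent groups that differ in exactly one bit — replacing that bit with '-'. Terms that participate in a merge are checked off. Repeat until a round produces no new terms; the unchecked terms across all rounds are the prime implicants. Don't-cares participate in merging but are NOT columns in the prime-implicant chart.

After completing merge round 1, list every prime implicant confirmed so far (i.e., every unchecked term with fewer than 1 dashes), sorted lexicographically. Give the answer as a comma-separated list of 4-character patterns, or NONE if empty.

1011

Round 0: 0000✓ 0001✓ 0010✓ 0110✓ 0111✓ 1000✓ 1011 1100✓ 1101✓ 1110✓
Round 1: -000 -110 0-10 00-0 000- 011- 1-00 11-0 110-
PIs = {-000, -110, 0-10, 00-0, 000-, 011-, 1-00, 1011, 11-0, 110-}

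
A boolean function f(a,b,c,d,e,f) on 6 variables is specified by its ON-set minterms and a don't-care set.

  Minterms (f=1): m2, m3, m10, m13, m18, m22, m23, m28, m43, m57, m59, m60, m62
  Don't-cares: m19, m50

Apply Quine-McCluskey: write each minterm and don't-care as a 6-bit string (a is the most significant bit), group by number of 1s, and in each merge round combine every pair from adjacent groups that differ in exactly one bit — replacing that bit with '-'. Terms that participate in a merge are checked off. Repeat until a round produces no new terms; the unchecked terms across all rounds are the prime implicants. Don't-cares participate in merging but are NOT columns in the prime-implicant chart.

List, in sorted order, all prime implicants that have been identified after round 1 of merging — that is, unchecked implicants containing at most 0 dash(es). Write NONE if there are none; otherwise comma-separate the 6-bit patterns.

001101

size-2^0 implicants → 000010(✓)  000011(✓)  001010(✓)  001101  010010(✓)  010011(✓)  010110(✓)  010111(✓)  011100(✓)  101011(✓)  110010(✓)  111001(✓)  111011(✓)  111100(✓)  111110(✓)
size-2^1 implicants → -10010  -11100  0-0010(✓)  0-0011(✓)  00-010  00001-(✓)  010-10(✓)  010-11(✓)  01001-(✓)  01011-(✓)  1-1011  1110-1  1111-0
size-2^2 implicants → 0-001-  010-1-
Unchecked terms (primes): -10010, -11100, 0-001-, 00-010, 001101, 010-1-, 1-1011, 1110-1, 1111-0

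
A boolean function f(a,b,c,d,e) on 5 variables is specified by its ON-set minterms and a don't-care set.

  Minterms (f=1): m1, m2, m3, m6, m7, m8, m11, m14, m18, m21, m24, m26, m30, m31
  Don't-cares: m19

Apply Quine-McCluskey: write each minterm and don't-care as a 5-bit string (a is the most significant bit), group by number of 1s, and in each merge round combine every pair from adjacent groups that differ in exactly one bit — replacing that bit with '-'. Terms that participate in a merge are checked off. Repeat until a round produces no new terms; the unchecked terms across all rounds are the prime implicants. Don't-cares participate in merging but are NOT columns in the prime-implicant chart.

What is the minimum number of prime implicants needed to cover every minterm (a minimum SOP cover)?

[col 0] 00001*, 00010*, 00011*, 00110*, 00111*, 01000*, 01011*, 01110*, 10010*, 10011*, 10101, 11000*, 11010*, 11110*, 11111*
[col 1] -0010*, -0011*, -1000, -1110, 0-011, 0-110, 00-10*, 00-11*, 000-1, 0001-*, 0011-*, 1-010, 1001-*, 11-10, 110-0, 1111-
[col 2] -001-, 00-1-
Prime implicants: -001-, -1000, -1110, 0-011, 0-110, 00-1-, 000-1, 1-010, 10101, 11-10, 110-0, 1111-
PI chart (minterm → PIs covering it):
  1 | 000-1  (sole → essential)
  2 | -001-,00-1-
  3 | -001-,0-011,00-1-,000-1
  6 | 0-110,00-1-
  7 | 00-1-  (sole → essential)
  8 | -1000  (sole → essential)
  11 | 0-011  (sole → essential)
  14 | -1110,0-110
  18 | -001-,1-010
  21 | 10101  (sole → essential)
  24 | -1000,110-0
  26 | 1-010,11-10,110-0
  30 | -1110,11-10,1111-
  31 | 1111-  (sole → essential)
Essential prime implicants: -1000, 0-011, 00-1-, 000-1, 10101, 1111-
Petrick residual → -1110, 1-010
Minimum SOP uses 8 PIs: bc'd'e' + bcde' + a'c'de + a'b'd + a'b'c'e + ac'de' + ab'cd'e + abcd

8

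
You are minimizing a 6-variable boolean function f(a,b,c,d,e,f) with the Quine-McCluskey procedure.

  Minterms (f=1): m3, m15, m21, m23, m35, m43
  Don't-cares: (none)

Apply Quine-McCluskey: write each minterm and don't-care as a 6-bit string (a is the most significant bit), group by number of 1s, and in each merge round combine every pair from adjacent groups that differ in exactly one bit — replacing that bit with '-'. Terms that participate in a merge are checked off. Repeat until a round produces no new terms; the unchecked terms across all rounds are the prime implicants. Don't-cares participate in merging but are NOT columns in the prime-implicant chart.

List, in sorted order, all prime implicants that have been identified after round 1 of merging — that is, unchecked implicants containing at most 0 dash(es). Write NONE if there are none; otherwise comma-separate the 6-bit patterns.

[col 0] 000011*, 001111, 010101*, 010111*, 100011*, 101011*
[col 1] -00011, 0101-1, 10-011
Prime implicants: -00011, 001111, 0101-1, 10-011

001111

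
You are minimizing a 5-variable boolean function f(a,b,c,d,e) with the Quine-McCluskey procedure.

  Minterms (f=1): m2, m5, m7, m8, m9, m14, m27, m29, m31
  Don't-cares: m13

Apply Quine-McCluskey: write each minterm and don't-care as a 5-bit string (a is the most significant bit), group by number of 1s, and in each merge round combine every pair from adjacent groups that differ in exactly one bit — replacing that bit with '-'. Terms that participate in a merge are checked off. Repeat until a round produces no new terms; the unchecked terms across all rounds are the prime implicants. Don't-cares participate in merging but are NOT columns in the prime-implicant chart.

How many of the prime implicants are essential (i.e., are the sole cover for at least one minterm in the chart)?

5

Round 0: 00010 00101✓ 00111✓ 01000✓ 01001✓ 01101✓ 01110 11011✓ 11101✓ 11111✓
Round 1: -1101 0-101 001-1 01-01 0100- 11-11 111-1
PIs = {-1101, 0-101, 00010, 001-1, 01-01, 0100-, 01110, 11-11, 111-1}
Coverage chart:
  m2: 00010 ←essential
  m5: 0-101,001-1
  m7: 001-1 ←essential
  m8: 0100- ←essential
  m9: 01-01,0100-
  m14: 01110 ←essential
  m27: 11-11 ←essential
  m29: -1101,111-1
  m31: 11-11,111-1
Essential: 00010, 001-1, 0100-, 01110, 11-11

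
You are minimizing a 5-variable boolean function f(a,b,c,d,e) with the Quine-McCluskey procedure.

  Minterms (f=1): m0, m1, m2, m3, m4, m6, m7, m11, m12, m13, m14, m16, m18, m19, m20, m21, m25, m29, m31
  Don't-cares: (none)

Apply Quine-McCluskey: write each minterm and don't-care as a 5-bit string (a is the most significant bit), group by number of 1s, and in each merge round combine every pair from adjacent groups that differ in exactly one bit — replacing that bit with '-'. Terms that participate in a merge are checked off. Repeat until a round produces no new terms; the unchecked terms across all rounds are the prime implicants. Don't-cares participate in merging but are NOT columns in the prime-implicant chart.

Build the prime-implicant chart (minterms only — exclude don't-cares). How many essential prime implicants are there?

size-2^0 implicants → 00000(✓)  00001(✓)  00010(✓)  00011(✓)  00100(✓)  00110(✓)  00111(✓)  01011(✓)  01100(✓)  01101(✓)  01110(✓)  10000(✓)  10010(✓)  10011(✓)  10100(✓)  10101(✓)  11001(✓)  11101(✓)  11111(✓)
size-2^1 implicants → -0000(✓)  -0010(✓)  -0011(✓)  -0100(✓)  -1101  0-011  0-100(✓)  0-110(✓)  00-00(✓)  00-10(✓)  00-11(✓)  000-0(✓)  000-1(✓)  0000-(✓)  0001-(✓)  001-0(✓)  0011-(✓)  011-0(✓)  0110-  1-101  10-00(✓)  100-0(✓)  1001-(✓)  1010-  11-01  111-1
size-2^2 implicants → -0-00  -00-0  -001-  0-1-0  00--0  00-1-  000--
Unchecked terms (primes): -0-00, -00-0, -001-, -1101, 0-011, 0-1-0, 00--0, 00-1-, 000--, 0110-, 1-101, 1010-, 11-01, 111-1
Minterm coverage:
  m0 ⊆ -0-00,-00-0,00--0,000--
  m1 ⊆ 000-- [E]
  m2 ⊆ -00-0,-001-,00--0,00-1-,000--
  m3 ⊆ -001-,0-011,00-1-,000--
  m4 ⊆ -0-00,0-1-0,00--0
  m6 ⊆ 0-1-0,00--0,00-1-
  m7 ⊆ 00-1- [E]
  m11 ⊆ 0-011 [E]
  m12 ⊆ 0-1-0,0110-
  m13 ⊆ -1101,0110-
  m14 ⊆ 0-1-0 [E]
  m16 ⊆ -0-00,-00-0
  m18 ⊆ -00-0,-001-
  m19 ⊆ -001- [E]
  m20 ⊆ -0-00,1010-
  m21 ⊆ 1-101,1010-
  m25 ⊆ 11-01 [E]
  m29 ⊆ -1101,1-101,11-01,111-1
  m31 ⊆ 111-1 [E]
E = {-001-, 0-011, 0-1-0, 00-1-, 000--, 11-01, 111-1}

7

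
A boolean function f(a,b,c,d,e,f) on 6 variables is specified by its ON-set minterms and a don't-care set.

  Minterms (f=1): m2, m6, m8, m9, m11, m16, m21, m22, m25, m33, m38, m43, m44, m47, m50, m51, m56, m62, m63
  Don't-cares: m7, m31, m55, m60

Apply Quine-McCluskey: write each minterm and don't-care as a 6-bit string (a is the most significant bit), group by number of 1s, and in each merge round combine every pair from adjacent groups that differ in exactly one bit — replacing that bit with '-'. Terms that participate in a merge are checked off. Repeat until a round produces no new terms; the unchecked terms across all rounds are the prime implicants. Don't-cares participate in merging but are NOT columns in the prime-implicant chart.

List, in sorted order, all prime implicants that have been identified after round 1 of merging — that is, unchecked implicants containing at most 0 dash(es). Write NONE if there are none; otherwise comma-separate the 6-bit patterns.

010000, 010101, 100001

Round 0: 000010✓ 000110✓ 000111✓ 001000✓ 001001✓ 001011✓ 010000 010101 010110✓ 011001✓ 011111✓ 100001 100110✓ 101011✓ 101100✓ 101111✓ 110010✓ 110011✓ 110111✓ 111000✓ 111100✓ 111110✓ 111111✓
Round 1: -00110 -01011 -11111 0-0110 0-1001 000-10 00011- 0010-1 00100- 1-1100 1-1111 101-11 11-111 110-11 11001- 111-00 1111-0 11111-
PIs = {-00110, -01011, -11111, 0-0110, 0-1001, 000-10, 00011-, 0010-1, 00100-, 010000, 010101, 1-1100, 1-1111, 100001, 101-11, 11-111, 110-11, 11001-, 111-00, 1111-0, 11111-}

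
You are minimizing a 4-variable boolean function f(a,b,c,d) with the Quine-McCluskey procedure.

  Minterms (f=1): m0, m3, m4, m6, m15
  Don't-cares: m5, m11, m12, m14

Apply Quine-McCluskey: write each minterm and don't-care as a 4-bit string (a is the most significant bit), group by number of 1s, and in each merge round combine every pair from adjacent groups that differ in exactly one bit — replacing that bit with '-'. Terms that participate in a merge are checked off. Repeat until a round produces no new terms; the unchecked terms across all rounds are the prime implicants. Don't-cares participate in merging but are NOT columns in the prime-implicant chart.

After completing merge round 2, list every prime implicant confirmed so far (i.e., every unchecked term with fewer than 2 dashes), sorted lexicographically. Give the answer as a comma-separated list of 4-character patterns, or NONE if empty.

-011, 0-00, 010-, 1-11, 111-

size-2^0 implicants → 0000(✓)  0011(✓)  0100(✓)  0101(✓)  0110(✓)  1011(✓)  1100(✓)  1110(✓)  1111(✓)
size-2^1 implicants → -011  -100(✓)  -110(✓)  0-00  01-0(✓)  010-  1-11  11-0(✓)  111-
size-2^2 implicants → -1-0
Unchecked terms (primes): -011, -1-0, 0-00, 010-, 1-11, 111-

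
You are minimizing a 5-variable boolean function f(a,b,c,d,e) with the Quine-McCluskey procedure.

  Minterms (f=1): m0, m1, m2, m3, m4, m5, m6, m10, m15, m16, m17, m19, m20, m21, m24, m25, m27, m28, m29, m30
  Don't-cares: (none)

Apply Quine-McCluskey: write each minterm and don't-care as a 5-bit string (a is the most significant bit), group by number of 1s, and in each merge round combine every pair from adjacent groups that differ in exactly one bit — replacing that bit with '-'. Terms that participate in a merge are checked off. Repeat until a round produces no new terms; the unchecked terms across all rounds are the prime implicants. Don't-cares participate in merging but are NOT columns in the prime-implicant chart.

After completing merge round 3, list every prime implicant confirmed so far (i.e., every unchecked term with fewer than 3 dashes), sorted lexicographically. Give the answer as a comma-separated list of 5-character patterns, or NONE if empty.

-00-1, 0-010, 00--0, 000--, 01111, 1-0-1, 111-0

size-2^0 implicants → 00000(✓)  00001(✓)  00010(✓)  00011(✓)  00100(✓)  00101(✓)  00110(✓)  01010(✓)  01111  10000(✓)  10001(✓)  10011(✓)  10100(✓)  10101(✓)  11000(✓)  11001(✓)  11011(✓)  11100(✓)  11101(✓)  11110(✓)
size-2^1 implicants → -0000(✓)  -0001(✓)  -0011(✓)  -0100(✓)  -0101(✓)  0-010  00-00(✓)  00-01(✓)  00-10(✓)  000-0(✓)  000-1(✓)  0000-(✓)  0001-(✓)  001-0(✓)  0010-(✓)  1-000(✓)  1-001(✓)  1-011(✓)  1-100(✓)  1-101(✓)  10-00(✓)  10-01(✓)  100-1(✓)  1000-(✓)  1010-(✓)  11-00(✓)  11-01(✓)  110-1(✓)  1100-(✓)  111-0  1110-(✓)
size-2^2 implicants → -0-00(✓)  -0-01(✓)  -00-1  -000-(✓)  -010-(✓)  00--0  00-0-(✓)  000--  1--00(✓)  1--01(✓)  1-0-1  1-00-(✓)  1-10-(✓)  10-0-(✓)  11-0-(✓)
size-2^3 implicants → -0-0-  1--0-
Unchecked terms (primes): -0-0-, -00-1, 0-010, 00--0, 000--, 01111, 1--0-, 1-0-1, 111-0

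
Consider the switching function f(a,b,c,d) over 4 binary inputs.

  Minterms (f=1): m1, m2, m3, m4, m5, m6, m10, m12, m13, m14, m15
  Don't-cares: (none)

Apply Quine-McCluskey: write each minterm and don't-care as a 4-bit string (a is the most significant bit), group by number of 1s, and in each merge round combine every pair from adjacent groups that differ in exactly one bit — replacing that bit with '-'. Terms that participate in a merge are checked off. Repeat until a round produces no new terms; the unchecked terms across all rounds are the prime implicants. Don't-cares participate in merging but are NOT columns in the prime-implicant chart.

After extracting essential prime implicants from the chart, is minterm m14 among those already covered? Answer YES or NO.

Round 0: 0001✓ 0010✓ 0011✓ 0100✓ 0101✓ 0110✓ 1010✓ 1100✓ 1101✓ 1110✓ 1111✓
Round 1: -010✓ -100✓ -101✓ -110✓ 0-01 0-10✓ 00-1 001- 01-0✓ 010-✓ 1-10✓ 11-0✓ 11-1✓ 110-✓ 111-✓
Round 2: --10 -1-0 -10- 11--
PIs = {--10, -1-0, -10-, 0-01, 00-1, 001-, 11--}
Coverage chart:
  m1: 0-01,00-1
  m2: --10,001-
  m3: 00-1,001-
  m4: -1-0,-10-
  m5: -10-,0-01
  m6: --10,-1-0
  m10: --10 ←essential
  m12: -1-0,-10-,11--
  m13: -10-,11--
  m14: --10,-1-0,11--
  m15: 11-- ←essential
Essential: --10, 11--

YES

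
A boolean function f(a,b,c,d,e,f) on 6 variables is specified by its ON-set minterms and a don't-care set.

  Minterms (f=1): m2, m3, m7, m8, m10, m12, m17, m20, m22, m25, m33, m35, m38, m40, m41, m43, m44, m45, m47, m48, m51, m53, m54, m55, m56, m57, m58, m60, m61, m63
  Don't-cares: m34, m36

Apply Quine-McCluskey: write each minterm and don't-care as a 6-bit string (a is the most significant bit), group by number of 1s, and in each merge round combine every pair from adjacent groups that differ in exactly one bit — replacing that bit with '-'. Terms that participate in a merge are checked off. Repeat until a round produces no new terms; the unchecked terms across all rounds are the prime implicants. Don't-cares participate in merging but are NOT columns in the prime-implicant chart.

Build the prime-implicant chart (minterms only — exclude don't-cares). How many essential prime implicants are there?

9

size-2^0 implicants → 000010(✓)  000011(✓)  000111(✓)  001000(✓)  001010(✓)  001100(✓)  010001(✓)  010100(✓)  010110(✓)  011001(✓)  100001(✓)  100010(✓)  100011(✓)  100100(✓)  100110(✓)  101000(✓)  101001(✓)  101011(✓)  101100(✓)  101101(✓)  101111(✓)  110000(✓)  110011(✓)  110101(✓)  110110(✓)  110111(✓)  111000(✓)  111001(✓)  111010(✓)  111100(✓)  111101(✓)  111111(✓)
size-2^1 implicants → -00010(✓)  -00011(✓)  -01000(✓)  -01100(✓)  -10110  -11001  00-010  000-11  00001-(✓)  001-00(✓)  0010-0  01-001  0101-0  1-0011  1-0110  1-1000(✓)  1-1001(✓)  1-1100(✓)  1-1101(✓)  1-1111(✓)  10-001(✓)  10-011(✓)  10-100  100-10  1000-1(✓)  10001-(✓)  1001-0  101-00(✓)  101-01(✓)  101-11(✓)  1010-1(✓)  10100-(✓)  1011-1(✓)  10110-(✓)  11-000  11-101(✓)  11-111(✓)  110-11  1101-1(✓)  11011-  111-00(✓)  111-01(✓)  1110-0  11100-(✓)  1111-1(✓)  11110-(✓)
size-2^2 implicants → -0001-  -01-00  1-1-00(✓)  1-1-01(✓)  1-100-(✓)  1-11-1  1-110-(✓)  10-0-1  101--1  101-0-(✓)  11-1-1  111-0-(✓)
size-2^3 implicants → 1-1-0-
Unchecked terms (primes): -0001-, -01-00, -10110, -11001, 00-010, 000-11, 0010-0, 01-001, 0101-0, 1-0011, 1-0110, 1-1-0-, 1-11-1, 10-0-1, 10-100, 100-10, 1001-0, 101--1, 11-000, 11-1-1, 110-11, 11011-, 1110-0
Minterm coverage:
  m2 ⊆ -0001-,00-010
  m3 ⊆ -0001-,000-11
  m7 ⊆ 000-11 [E]
  m8 ⊆ -01-00,0010-0
  m10 ⊆ 00-010,0010-0
  m12 ⊆ -01-00 [E]
  m17 ⊆ 01-001 [E]
  m20 ⊆ 0101-0 [E]
  m22 ⊆ -10110,0101-0
  m25 ⊆ -11001,01-001
  m33 ⊆ 10-0-1 [E]
  m35 ⊆ -0001-,1-0011,10-0-1
  m38 ⊆ 1-0110,100-10,1001-0
  m40 ⊆ -01-00,1-1-0-
  m41 ⊆ 1-1-0-,10-0-1,101--1
  m43 ⊆ 10-0-1,101--1
  m44 ⊆ -01-00,1-1-0-,10-100
  m45 ⊆ 1-1-0-,1-11-1,101--1
  m47 ⊆ 1-11-1,101--1
  m48 ⊆ 11-000 [E]
  m51 ⊆ 1-0011,110-11
  m53 ⊆ 11-1-1 [E]
  m54 ⊆ -10110,1-0110,11011-
  m55 ⊆ 11-1-1,110-11,11011-
  m56 ⊆ 1-1-0-,11-000,1110-0
  m57 ⊆ -11001,1-1-0-
  m58 ⊆ 1110-0 [E]
  m60 ⊆ 1-1-0- [E]
  m61 ⊆ 1-1-0-,1-11-1,11-1-1
  m63 ⊆ 1-11-1,11-1-1
E = {-01-00, 000-11, 01-001, 0101-0, 1-1-0-, 10-0-1, 11-000, 11-1-1, 1110-0}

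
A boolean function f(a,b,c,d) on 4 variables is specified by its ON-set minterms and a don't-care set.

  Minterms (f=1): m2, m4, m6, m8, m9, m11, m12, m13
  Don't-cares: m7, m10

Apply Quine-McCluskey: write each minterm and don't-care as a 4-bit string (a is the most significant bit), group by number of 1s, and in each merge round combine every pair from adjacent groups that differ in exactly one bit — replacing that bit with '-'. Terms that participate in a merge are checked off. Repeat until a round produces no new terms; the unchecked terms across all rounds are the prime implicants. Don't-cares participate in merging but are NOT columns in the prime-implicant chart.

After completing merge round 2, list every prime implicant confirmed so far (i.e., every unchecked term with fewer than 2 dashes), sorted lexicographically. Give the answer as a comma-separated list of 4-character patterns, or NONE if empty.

size-2^0 implicants → 0010(✓)  0100(✓)  0110(✓)  0111(✓)  1000(✓)  1001(✓)  1010(✓)  1011(✓)  1100(✓)  1101(✓)
size-2^1 implicants → -010  -100  0-10  01-0  011-  1-00(✓)  1-01(✓)  10-0(✓)  10-1(✓)  100-(✓)  101-(✓)  110-(✓)
size-2^2 implicants → 1-0-  10--
Unchecked terms (primes): -010, -100, 0-10, 01-0, 011-, 1-0-, 10--

-010, -100, 0-10, 01-0, 011-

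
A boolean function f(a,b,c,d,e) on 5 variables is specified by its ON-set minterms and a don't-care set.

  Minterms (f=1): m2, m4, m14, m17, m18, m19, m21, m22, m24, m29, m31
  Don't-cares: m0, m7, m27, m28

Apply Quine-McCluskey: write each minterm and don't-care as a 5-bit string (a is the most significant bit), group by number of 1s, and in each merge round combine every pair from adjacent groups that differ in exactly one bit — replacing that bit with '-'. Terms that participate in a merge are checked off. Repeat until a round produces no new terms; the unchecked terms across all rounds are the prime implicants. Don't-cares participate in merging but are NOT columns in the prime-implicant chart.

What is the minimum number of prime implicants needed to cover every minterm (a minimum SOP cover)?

8

size-2^0 implicants → 00000(✓)  00010(✓)  00100(✓)  00111  01110  10001(✓)  10010(✓)  10011(✓)  10101(✓)  10110(✓)  11000(✓)  11011(✓)  11100(✓)  11101(✓)  11111(✓)
size-2^1 implicants → -0010  00-00  000-0  1-011  1-101  10-01  10-10  100-1  1001-  11-00  11-11  111-1  1110-
Unchecked terms (primes): -0010, 00-00, 000-0, 00111, 01110, 1-011, 1-101, 10-01, 10-10, 100-1, 1001-, 11-00, 11-11, 111-1, 1110-
Minterm coverage:
  m2 ⊆ -0010,000-0
  m4 ⊆ 00-00 [E]
  m14 ⊆ 01110 [E]
  m17 ⊆ 10-01,100-1
  m18 ⊆ -0010,10-10,1001-
  m19 ⊆ 1-011,100-1,1001-
  m21 ⊆ 1-101,10-01
  m22 ⊆ 10-10 [E]
  m24 ⊆ 11-00 [E]
  m29 ⊆ 1-101,111-1,1110-
  m31 ⊆ 11-11,111-1
E = {00-00, 01110, 10-10, 11-00}
Petrick residual → -0010, 1-011, 10-01, 111-1
Cover = b'c'de' + a'b'd'e' + a'bcde' + ac'de + ab'd'e + ab'de' + abd'e' + abce  |cover|=8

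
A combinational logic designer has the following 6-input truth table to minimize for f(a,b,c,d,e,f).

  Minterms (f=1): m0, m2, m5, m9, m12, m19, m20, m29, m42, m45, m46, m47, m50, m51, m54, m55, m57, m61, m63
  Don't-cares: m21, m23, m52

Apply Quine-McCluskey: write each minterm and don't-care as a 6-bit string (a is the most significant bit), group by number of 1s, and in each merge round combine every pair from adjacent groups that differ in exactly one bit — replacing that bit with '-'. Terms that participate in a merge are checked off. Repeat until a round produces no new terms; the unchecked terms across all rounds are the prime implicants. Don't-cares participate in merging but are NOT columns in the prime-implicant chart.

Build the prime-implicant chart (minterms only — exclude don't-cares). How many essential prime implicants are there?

size-2^0 implicants → 000000(✓)  000010(✓)  000101(✓)  001001  001100  010011(✓)  010100(✓)  010101(✓)  010111(✓)  011101(✓)  101010(✓)  101101(✓)  101110(✓)  101111(✓)  110010(✓)  110011(✓)  110100(✓)  110110(✓)  110111(✓)  111001(✓)  111101(✓)  111111(✓)
size-2^1 implicants → -10011(✓)  -10100  -10111(✓)  -11101  0-0101  0000-0  01-101  010-11(✓)  0101-1  01010-  1-1101(✓)  1-1111(✓)  101-10  1011-1(✓)  10111-  11-111  110-10(✓)  110-11(✓)  11001-(✓)  1101-0  11011-(✓)  111-01  1111-1(✓)
size-2^2 implicants → -10-11  1-11-1  110-1-
Unchecked terms (primes): -10-11, -10100, -11101, 0-0101, 0000-0, 001001, 001100, 01-101, 0101-1, 01010-, 1-11-1, 101-10, 10111-, 11-111, 110-1-, 1101-0, 111-01
Minterm coverage:
  m0 ⊆ 0000-0 [E]
  m2 ⊆ 0000-0 [E]
  m5 ⊆ 0-0101 [E]
  m9 ⊆ 001001 [E]
  m12 ⊆ 001100 [E]
  m19 ⊆ -10-11 [E]
  m20 ⊆ -10100,01010-
  m29 ⊆ -11101,01-101
  m42 ⊆ 101-10 [E]
  m45 ⊆ 1-11-1 [E]
  m46 ⊆ 101-10,10111-
  m47 ⊆ 1-11-1,10111-
  m50 ⊆ 110-1- [E]
  m51 ⊆ -10-11,110-1-
  m54 ⊆ 110-1-,1101-0
  m55 ⊆ -10-11,11-111,110-1-
  m57 ⊆ 111-01 [E]
  m61 ⊆ -11101,1-11-1,111-01
  m63 ⊆ 1-11-1,11-111
E = {-10-11, 0-0101, 0000-0, 001001, 001100, 1-11-1, 101-10, 110-1-, 111-01}

9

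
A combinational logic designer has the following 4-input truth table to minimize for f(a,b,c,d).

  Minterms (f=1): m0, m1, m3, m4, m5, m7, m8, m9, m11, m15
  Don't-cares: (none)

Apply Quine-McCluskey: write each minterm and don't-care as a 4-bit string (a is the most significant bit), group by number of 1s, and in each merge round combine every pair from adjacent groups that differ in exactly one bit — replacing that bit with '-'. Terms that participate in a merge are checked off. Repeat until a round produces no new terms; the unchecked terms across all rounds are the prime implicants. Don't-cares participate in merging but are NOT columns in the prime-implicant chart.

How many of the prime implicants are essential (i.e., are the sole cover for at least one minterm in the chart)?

[col 0] 0000*, 0001*, 0011*, 0100*, 0101*, 0111*, 1000*, 1001*, 1011*, 1111*
[col 1] -000*, -001*, -011*, -111*, 0-00*, 0-01*, 0-11*, 00-1*, 000-*, 01-1*, 010-*, 1-11*, 10-1*, 100-*
[col 2] --11, -0-1, -00-, 0--1, 0-0-
Prime implicants: --11, -0-1, -00-, 0--1, 0-0-
PI chart (minterm → PIs covering it):
  0 | -00-,0-0-
  1 | -0-1,-00-,0--1,0-0-
  3 | --11,-0-1,0--1
  4 | 0-0-  (sole → essential)
  5 | 0--1,0-0-
  7 | --11,0--1
  8 | -00-  (sole → essential)
  9 | -0-1,-00-
  11 | --11,-0-1
  15 | --11  (sole → essential)
Essential prime implicants: --11, -00-, 0-0-

3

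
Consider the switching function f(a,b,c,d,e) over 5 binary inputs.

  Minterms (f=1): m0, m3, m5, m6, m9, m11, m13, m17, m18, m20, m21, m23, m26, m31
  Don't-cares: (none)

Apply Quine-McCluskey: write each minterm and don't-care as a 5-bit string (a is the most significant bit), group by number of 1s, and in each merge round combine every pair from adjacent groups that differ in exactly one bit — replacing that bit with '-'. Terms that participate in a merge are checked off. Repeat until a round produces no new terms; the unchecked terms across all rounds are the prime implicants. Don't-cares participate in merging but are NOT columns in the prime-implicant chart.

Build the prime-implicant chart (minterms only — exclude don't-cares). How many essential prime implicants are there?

7

Round 0: 00000 00011✓ 00101✓ 00110 01001✓ 01011✓ 01101✓ 10001✓ 10010✓ 10100✓ 10101✓ 10111✓ 11010✓ 11111✓
Round 1: -0101 0-011 0-101 01-01 010-1 1-010 1-111 10-01 101-1 1010-
PIs = {-0101, 0-011, 0-101, 00000, 00110, 01-01, 010-1, 1-010, 1-111, 10-01, 101-1, 1010-}
Coverage chart:
  m0: 00000 ←essential
  m3: 0-011 ←essential
  m5: -0101,0-101
  m6: 00110 ←essential
  m9: 01-01,010-1
  m11: 0-011,010-1
  m13: 0-101,01-01
  m17: 10-01 ←essential
  m18: 1-010 ←essential
  m20: 1010- ←essential
  m21: -0101,10-01,101-1,1010-
  m23: 1-111,101-1
  m26: 1-010 ←essential
  m31: 1-111 ←essential
Essential: 0-011, 00000, 00110, 1-010, 1-111, 10-01, 1010-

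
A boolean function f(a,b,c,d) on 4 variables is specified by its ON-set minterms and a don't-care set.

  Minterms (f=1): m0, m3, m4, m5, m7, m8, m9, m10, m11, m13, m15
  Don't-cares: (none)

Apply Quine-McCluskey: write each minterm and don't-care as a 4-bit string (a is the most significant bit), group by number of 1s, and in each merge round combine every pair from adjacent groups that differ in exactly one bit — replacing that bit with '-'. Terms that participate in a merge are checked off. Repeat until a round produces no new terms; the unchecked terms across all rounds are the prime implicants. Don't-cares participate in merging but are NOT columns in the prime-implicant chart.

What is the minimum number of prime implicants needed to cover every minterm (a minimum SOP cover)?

4

size-2^0 implicants → 0000(✓)  0011(✓)  0100(✓)  0101(✓)  0111(✓)  1000(✓)  1001(✓)  1010(✓)  1011(✓)  1101(✓)  1111(✓)
size-2^1 implicants → -000  -011(✓)  -101(✓)  -111(✓)  0-00  0-11(✓)  01-1(✓)  010-  1-01(✓)  1-11(✓)  10-0(✓)  10-1(✓)  100-(✓)  101-(✓)  11-1(✓)
size-2^2 implicants → --11  -1-1  1--1  10--
Unchecked terms (primes): --11, -000, -1-1, 0-00, 010-, 1--1, 10--
Minterm coverage:
  m0 ⊆ -000,0-00
  m3 ⊆ --11 [E]
  m4 ⊆ 0-00,010-
  m5 ⊆ -1-1,010-
  m7 ⊆ --11,-1-1
  m8 ⊆ -000,10--
  m9 ⊆ 1--1,10--
  m10 ⊆ 10-- [E]
  m11 ⊆ --11,1--1,10--
  m13 ⊆ -1-1,1--1
  m15 ⊆ --11,-1-1,1--1
E = {--11, 10--}
Petrick residual → -1-1, 0-00
Cover = cd + bd + a'c'd' + ab'  |cover|=4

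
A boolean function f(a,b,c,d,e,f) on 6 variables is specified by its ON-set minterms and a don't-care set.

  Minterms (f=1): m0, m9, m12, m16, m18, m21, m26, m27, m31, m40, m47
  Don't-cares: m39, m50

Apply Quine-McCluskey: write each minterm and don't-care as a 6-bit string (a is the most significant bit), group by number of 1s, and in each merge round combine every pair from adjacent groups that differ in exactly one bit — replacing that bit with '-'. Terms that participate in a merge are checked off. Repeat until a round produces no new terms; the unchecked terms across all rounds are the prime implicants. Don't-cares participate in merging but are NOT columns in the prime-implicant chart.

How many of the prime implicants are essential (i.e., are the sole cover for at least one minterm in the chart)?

7

size-2^0 implicants → 000000(✓)  001001  001100  010000(✓)  010010(✓)  010101  011010(✓)  011011(✓)  011111(✓)  100111(✓)  101000  101111(✓)  110010(✓)
size-2^1 implicants → -10010  0-0000  01-010  0100-0  011-11  01101-  10-111
Unchecked terms (primes): -10010, 0-0000, 001001, 001100, 01-010, 0100-0, 010101, 011-11, 01101-, 10-111, 101000
Minterm coverage:
  m0 ⊆ 0-0000 [E]
  m9 ⊆ 001001 [E]
  m12 ⊆ 001100 [E]
  m16 ⊆ 0-0000,0100-0
  m18 ⊆ -10010,01-010,0100-0
  m21 ⊆ 010101 [E]
  m26 ⊆ 01-010,01101-
  m27 ⊆ 011-11,01101-
  m31 ⊆ 011-11 [E]
  m40 ⊆ 101000 [E]
  m47 ⊆ 10-111 [E]
E = {0-0000, 001001, 001100, 010101, 011-11, 10-111, 101000}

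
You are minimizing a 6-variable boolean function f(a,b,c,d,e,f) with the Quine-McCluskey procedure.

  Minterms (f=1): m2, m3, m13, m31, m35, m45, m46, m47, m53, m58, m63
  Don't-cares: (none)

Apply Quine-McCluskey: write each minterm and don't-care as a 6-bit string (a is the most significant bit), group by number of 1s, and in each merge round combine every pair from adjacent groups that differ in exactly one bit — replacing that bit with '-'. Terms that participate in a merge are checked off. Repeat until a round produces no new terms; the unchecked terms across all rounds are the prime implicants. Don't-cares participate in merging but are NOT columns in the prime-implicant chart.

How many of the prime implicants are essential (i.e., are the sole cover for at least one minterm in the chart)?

Round 0: 000010✓ 000011✓ 001101✓ 011111✓ 100011✓ 101101✓ 101110✓ 101111✓ 110101 111010 111111✓
Round 1: -00011 -01101 -11111 00001- 1-1111 1011-1 10111-
PIs = {-00011, -01101, -11111, 00001-, 1-1111, 1011-1, 10111-, 110101, 111010}
Coverage chart:
  m2: 00001- ←essential
  m3: -00011,00001-
  m13: -01101 ←essential
  m31: -11111 ←essential
  m35: -00011 ←essential
  m45: -01101,1011-1
  m46: 10111- ←essential
  m47: 1-1111,1011-1,10111-
  m53: 110101 ←essential
  m58: 111010 ←essential
  m63: -11111,1-1111
Essential: -00011, -01101, -11111, 00001-, 10111-, 110101, 111010

7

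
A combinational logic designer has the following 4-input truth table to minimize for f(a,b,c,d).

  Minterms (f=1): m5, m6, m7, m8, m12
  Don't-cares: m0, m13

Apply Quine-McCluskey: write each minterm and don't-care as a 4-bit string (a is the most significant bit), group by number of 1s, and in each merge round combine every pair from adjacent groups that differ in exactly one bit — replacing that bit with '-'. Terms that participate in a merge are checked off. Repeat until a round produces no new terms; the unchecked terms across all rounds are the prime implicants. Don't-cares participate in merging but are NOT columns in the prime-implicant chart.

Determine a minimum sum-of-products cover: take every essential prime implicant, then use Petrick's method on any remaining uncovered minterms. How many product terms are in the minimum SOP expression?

[col 0] 0000*, 0101*, 0110*, 0111*, 1000*, 1100*, 1101*
[col 1] -000, -101, 01-1, 011-, 1-00, 110-
Prime implicants: -000, -101, 01-1, 011-, 1-00, 110-
PI chart (minterm → PIs covering it):
  5 | -101,01-1
  6 | 011-  (sole → essential)
  7 | 01-1,011-
  8 | -000,1-00
  12 | 1-00,110-
Essential prime implicants: 011-
Petrick residual → -101, 1-00
Minimum SOP uses 3 PIs: bc'd + a'bc + ac'd'

3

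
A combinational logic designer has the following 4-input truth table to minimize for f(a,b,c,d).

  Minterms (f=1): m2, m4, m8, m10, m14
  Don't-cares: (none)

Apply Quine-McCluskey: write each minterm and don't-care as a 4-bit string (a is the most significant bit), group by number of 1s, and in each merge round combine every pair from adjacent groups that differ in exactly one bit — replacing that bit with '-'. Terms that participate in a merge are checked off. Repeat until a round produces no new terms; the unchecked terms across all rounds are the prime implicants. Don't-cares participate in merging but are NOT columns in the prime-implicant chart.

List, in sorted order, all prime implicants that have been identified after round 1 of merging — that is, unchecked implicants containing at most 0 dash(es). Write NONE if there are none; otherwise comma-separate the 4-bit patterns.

0100

[col 0] 0010*, 0100, 1000*, 1010*, 1110*
[col 1] -010, 1-10, 10-0
Prime implicants: -010, 0100, 1-10, 10-0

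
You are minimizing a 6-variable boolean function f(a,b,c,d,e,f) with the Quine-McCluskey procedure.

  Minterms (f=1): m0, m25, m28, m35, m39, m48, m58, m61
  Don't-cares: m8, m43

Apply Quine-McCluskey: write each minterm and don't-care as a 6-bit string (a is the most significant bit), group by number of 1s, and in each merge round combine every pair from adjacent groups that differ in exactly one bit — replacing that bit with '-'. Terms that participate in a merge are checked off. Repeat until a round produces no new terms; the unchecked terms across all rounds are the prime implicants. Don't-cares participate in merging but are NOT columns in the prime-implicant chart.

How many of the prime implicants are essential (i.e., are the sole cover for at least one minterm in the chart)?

7

[col 0] 000000*, 001000*, 011001, 011100, 100011*, 100111*, 101011*, 110000, 111010, 111101
[col 1] 00-000, 10-011, 100-11
Prime implicants: 00-000, 011001, 011100, 10-011, 100-11, 110000, 111010, 111101
PI chart (minterm → PIs covering it):
  0 | 00-000  (sole → essential)
  25 | 011001  (sole → essential)
  28 | 011100  (sole → essential)
  35 | 10-011,100-11
  39 | 100-11  (sole → essential)
  48 | 110000  (sole → essential)
  58 | 111010  (sole → essential)
  61 | 111101  (sole → essential)
Essential prime implicants: 00-000, 011001, 011100, 100-11, 110000, 111010, 111101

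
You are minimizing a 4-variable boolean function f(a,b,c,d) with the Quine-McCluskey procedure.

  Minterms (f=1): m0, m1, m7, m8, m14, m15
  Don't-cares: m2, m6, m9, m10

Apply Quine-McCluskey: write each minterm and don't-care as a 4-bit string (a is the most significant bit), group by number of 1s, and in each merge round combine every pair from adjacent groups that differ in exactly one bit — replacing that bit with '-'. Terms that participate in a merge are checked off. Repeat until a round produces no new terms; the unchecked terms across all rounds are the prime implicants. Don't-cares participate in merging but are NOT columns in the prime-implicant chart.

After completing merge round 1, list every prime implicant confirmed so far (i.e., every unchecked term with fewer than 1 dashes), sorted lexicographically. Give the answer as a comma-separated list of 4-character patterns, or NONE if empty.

size-2^0 implicants → 0000(✓)  0001(✓)  0010(✓)  0110(✓)  0111(✓)  1000(✓)  1001(✓)  1010(✓)  1110(✓)  1111(✓)
size-2^1 implicants → -000(✓)  -001(✓)  -010(✓)  -110(✓)  -111(✓)  0-10(✓)  00-0(✓)  000-(✓)  011-(✓)  1-10(✓)  10-0(✓)  100-(✓)  111-(✓)
size-2^2 implicants → --10  -0-0  -00-  -11-
Unchecked terms (primes): --10, -0-0, -00-, -11-

NONE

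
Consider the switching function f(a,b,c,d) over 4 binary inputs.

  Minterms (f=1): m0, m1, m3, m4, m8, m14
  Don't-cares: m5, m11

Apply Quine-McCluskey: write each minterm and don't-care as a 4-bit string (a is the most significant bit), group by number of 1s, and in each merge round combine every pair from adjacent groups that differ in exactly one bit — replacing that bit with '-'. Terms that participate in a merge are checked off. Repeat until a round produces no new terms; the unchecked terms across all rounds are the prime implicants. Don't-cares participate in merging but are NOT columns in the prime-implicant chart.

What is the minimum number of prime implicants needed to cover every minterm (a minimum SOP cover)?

4

[col 0] 0000*, 0001*, 0011*, 0100*, 0101*, 1000*, 1011*, 1110
[col 1] -000, -011, 0-00*, 0-01*, 00-1, 000-*, 010-*
[col 2] 0-0-
Prime implicants: -000, -011, 0-0-, 00-1, 1110
PI chart (minterm → PIs covering it):
  0 | -000,0-0-
  1 | 0-0-,00-1
  3 | -011,00-1
  4 | 0-0-  (sole → essential)
  8 | -000  (sole → essential)
  14 | 1110  (sole → essential)
Essential prime implicants: -000, 0-0-, 1110
Petrick residual → -011
Minimum SOP uses 4 PIs: b'c'd' + b'cd + a'c' + abcd'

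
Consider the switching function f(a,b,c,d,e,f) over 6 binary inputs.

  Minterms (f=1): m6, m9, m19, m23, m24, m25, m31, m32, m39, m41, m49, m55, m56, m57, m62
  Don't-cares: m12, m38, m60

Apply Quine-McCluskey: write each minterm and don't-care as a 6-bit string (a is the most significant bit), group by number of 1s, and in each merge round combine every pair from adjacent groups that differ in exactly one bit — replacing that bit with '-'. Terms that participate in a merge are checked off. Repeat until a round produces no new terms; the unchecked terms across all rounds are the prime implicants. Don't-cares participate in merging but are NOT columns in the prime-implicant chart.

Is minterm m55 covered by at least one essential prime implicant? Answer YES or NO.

size-2^0 implicants → 000110(✓)  001001(✓)  001100  010011(✓)  010111(✓)  011000(✓)  011001(✓)  011111(✓)  100000  100110(✓)  100111(✓)  101001(✓)  110001(✓)  110111(✓)  111000(✓)  111001(✓)  111100(✓)  111110(✓)
size-2^1 implicants → -00110  -01001(✓)  -10111  -11000(✓)  -11001(✓)  0-1001(✓)  01-111  010-11  01100-(✓)  1-0111  1-1001(✓)  10011-  11-001  111-00  11100-(✓)  1111-0
size-2^2 implicants → --1001  -1100-
Unchecked terms (primes): --1001, -00110, -10111, -1100-, 001100, 01-111, 010-11, 1-0111, 100000, 10011-, 11-001, 111-00, 1111-0
Minterm coverage:
  m6 ⊆ -00110 [E]
  m9 ⊆ --1001 [E]
  m19 ⊆ 010-11 [E]
  m23 ⊆ -10111,01-111,010-11
  m24 ⊆ -1100- [E]
  m25 ⊆ --1001,-1100-
  m31 ⊆ 01-111 [E]
  m32 ⊆ 100000 [E]
  m39 ⊆ 1-0111,10011-
  m41 ⊆ --1001 [E]
  m49 ⊆ 11-001 [E]
  m55 ⊆ -10111,1-0111
  m56 ⊆ -1100-,111-00
  m57 ⊆ --1001,-1100-,11-001
  m62 ⊆ 1111-0 [E]
E = {--1001, -00110, -1100-, 01-111, 010-11, 100000, 11-001, 1111-0}

NO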